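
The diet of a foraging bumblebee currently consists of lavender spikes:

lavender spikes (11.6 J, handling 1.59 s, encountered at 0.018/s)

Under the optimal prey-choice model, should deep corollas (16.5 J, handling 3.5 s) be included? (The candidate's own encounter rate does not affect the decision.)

Yes

On lavender spikes alone, R = ΣλE/(1+Σλh) = 0.2088/1.029 = 0.203 J/s.
Profitability of deep corollas: 16.5/3.5 = 4.714 J/s.
4.714 > 0.203, so adding deep corollas raises the average — include it.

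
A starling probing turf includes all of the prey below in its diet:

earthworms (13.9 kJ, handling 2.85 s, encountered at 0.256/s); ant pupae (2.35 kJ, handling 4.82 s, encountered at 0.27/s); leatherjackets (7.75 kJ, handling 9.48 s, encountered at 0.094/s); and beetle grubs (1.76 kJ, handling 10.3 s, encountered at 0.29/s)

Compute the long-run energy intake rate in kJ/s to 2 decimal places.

0.79 kJ/s

R = (0.256×13.9 + 0.27×2.35 + 0.094×7.75 + 0.29×1.76) / (1 + 0.256×2.85 + 0.27×4.82 + 0.094×9.48 + 0.29×10.3) = 5.432/6.909 = 0.7862 kJ/s.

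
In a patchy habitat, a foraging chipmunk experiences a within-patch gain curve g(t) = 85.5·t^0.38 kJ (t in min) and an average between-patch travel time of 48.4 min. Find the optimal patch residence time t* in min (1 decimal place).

29.7 min

By the marginal value theorem, leave when the instantaneous gain rate g'(t) equals the habitat-wide average g(t)/(T + t).
g'(t) = 0.38·85.5·t^-0.62. Setting 0.38·85.5·t^-0.62 = 85.5·t^0.38/(48.4+t) gives 0.38(48.4+t) = t, so 0.62·t = 0.38×48.4.
t* = 0.38×48.4/0.62 = 29.66 min.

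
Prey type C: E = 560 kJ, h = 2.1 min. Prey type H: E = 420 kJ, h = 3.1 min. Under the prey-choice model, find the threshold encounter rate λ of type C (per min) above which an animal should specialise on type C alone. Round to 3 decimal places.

0.492 per min

The zero-one rule: include type H iff E₂/h₂ > λE₁/(1+λh₁). Equality gives the switch point.
λE₁h₂ = E₂ + λE₂h₁ ⇒ λ = E₂/(E₁h₂ − E₂h₁) = 420/(1736 − 882) = 0.4918 per min.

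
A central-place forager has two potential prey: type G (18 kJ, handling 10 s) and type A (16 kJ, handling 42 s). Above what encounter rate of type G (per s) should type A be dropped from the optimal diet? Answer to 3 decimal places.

At the threshold, the rate on type G alone equals the profitability of type A: λ·18/(1 + λ·10) = 16/42 = 0.381.
Rearranging, λ(18 − 0.381×10) = 0.381, so λ = 0.381/14.19 = 0.02685 per s.

0.027 per s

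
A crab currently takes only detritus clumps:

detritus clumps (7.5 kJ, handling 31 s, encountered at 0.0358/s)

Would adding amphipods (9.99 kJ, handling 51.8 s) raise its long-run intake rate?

Yes

Current rate: (0.0358×7.5)/(1 + 0.0358×31) = 0.1273 kJ/s.
Profitability of amphipods: 9.99/51.8 = 0.1929 kJ/s.
Since 0.1929 > R, including amphipods increases the long-run rate.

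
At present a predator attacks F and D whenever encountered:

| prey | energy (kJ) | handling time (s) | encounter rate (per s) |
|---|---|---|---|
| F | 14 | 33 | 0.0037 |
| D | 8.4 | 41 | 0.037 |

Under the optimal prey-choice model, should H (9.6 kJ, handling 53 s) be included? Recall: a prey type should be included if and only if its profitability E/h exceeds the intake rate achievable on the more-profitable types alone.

Yes

On F and D alone, R = ΣλE/(1+Σλh) = 0.3626/2.639 = 0.1374 kJ/s.
H: E/h = 9.6/53 = 0.1811 kJ/s.
Since 0.1811 > R, including H increases the long-run rate.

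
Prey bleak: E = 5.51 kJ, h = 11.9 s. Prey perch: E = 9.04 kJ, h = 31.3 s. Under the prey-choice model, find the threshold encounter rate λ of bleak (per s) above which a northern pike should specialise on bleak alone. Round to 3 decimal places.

At the threshold, the rate on bleak alone equals the profitability of perch: λ·5.51/(1 + λ·11.9) = 9.04/31.3 = 0.2888.
Rearranging, λ(5.51 − 0.2888×11.9) = 0.2888, so λ = 0.2888/2.073 = 0.1393 per s.

0.139 per s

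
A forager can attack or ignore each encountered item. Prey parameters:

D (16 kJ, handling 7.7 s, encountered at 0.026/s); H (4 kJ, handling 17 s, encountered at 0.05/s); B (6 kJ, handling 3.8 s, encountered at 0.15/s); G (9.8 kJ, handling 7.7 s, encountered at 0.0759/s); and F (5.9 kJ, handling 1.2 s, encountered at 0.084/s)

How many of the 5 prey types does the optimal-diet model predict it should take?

E/h in descending order: F 4.92, D 2.08, B 1.58, G 1.27, H 0.235 kJ/s. The optimal diet is the largest prefix of this list for which every included type satisfies E_i/h_i > R on the types above it.
Rate on top 1: 0.4502. D: 2.08 > 0.4502 → include.
Rate on top 2: 0.7007. B: 1.58 > 0.7007 → include.
Rate on top 3: 0.9683. G: 1.27 > 0.9683 → include.
Rate on top 4: 1.041. H: 0.235 < 1.041 → exclude; stop.
Optimal diet: F, D, B, G — 4 of 5 types.

4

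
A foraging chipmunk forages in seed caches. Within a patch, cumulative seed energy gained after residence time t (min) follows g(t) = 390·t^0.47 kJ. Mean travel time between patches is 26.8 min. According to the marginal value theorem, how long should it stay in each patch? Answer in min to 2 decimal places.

23.77 min

By the marginal value theorem, leave when the instantaneous gain rate g'(t) equals the habitat-wide average g(t)/(T + t).
g'(t) = 0.47·390·t^-0.53. Setting 0.47·390·t^-0.53 = 390·t^0.47/(26.8+t) gives 0.47(26.8+t) = t, so 0.53·t = 0.47×26.8.
t* = 0.47×26.8/0.53 = 23.77 min.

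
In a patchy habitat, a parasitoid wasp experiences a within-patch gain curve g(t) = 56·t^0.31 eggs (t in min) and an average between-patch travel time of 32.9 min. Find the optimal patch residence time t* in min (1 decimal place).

Optimal t* satisfies g'(t*) = g(t*)/(T + t*).
g'(t) = 0.31·56·t^-0.69. Setting 0.31·56·t^-0.69 = 56·t^0.31/(32.9+t) gives 0.31(32.9+t) = t, so 0.69·t = 0.31×32.9.
t* = 0.31×32.9/0.69 = 14.78 min.

14.8 min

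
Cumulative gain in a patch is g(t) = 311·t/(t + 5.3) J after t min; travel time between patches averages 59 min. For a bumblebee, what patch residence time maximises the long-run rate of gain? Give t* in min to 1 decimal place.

17.7 min

Optimal t* satisfies g'(t*) = g(t*)/(T + t*).
g'(t) = 311·5.3/(t + 5.3)². Setting 311·5.3/(t+5.3)² = 311t/[(t+5.3)(59+t)] gives 5.3(59+t) = t(t+5.3), so t² = 5.3×59 = 312.7.
t* = √312.7 = 17.68 min.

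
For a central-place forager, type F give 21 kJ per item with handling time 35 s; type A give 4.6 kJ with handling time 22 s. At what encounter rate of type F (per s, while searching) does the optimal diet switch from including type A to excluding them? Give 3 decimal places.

Drop type A once their profitability E₂/h₂ falls below the rate achievable on type F alone: E₂/h₂ = λE₁/(1 + λh₁).
Solve for λ: λE₁h₂ = E₂(1 + λh₁) → λ(E₁h₂ − E₂h₁) = E₂ → λ = E₂/(E₁h₂ − E₂h₁).
λ = 4.6/(21×22 − 4.6×35) = 4.6/301 = 0.01528 per s.

0.015 per s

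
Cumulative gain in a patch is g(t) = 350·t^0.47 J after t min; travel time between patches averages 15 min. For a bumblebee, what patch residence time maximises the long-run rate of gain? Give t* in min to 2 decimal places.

13.30 min

Maximise g(t)/(T+t): set derivative to zero → g'(t)(T+t) = g(t).
g'(t) = 0.47·350·t^-0.53. Setting 0.47·350·t^-0.53 = 350·t^0.47/(15+t) gives 0.47(15+t) = t, so 0.53·t = 0.47×15.
t* = 0.47×15/0.53 = 13.3 min.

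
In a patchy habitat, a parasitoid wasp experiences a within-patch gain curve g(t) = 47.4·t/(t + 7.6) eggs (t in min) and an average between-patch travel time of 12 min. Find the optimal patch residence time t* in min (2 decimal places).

9.55 min

By the marginal value theorem, leave when the instantaneous gain rate g'(t) equals the habitat-wide average g(t)/(T + t).
g'(t) = 47.4·7.6/(t + 7.6)². Setting 47.4·7.6/(t+7.6)² = 47.4t/[(t+7.6)(12+t)] gives 7.6(12+t) = t(t+7.6), so t² = 7.6×12 = 91.2.
t* = √91.2 = 9.55 min.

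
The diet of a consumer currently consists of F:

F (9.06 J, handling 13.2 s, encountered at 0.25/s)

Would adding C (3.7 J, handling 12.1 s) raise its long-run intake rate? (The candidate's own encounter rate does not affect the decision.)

No

Intake rate on the current diet: R = (0.25×9.06) / (1 + 0.25×13.2) = 2.265/4.3 = 0.5267 J/s.
C: E/h = 3.7/12.1 = 0.3058 J/s.
0.3058 < 0.5267, so adding C would lower the average — exclude it.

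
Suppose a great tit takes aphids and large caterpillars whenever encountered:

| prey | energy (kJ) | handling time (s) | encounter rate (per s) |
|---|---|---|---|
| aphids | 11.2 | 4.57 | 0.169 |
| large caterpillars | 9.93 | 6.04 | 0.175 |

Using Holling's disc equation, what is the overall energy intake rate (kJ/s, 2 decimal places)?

R = Σλ_iE_i / (1 + Σλ_ih_i)
Numerator: 0.169×11.2 + 0.175×9.93 = 3.631
Denominator: 1 + 0.169×4.57 + 0.175×6.04 = 2.829
R = 3.631/2.829 = 1.283 kJ/s

1.28 kJ/s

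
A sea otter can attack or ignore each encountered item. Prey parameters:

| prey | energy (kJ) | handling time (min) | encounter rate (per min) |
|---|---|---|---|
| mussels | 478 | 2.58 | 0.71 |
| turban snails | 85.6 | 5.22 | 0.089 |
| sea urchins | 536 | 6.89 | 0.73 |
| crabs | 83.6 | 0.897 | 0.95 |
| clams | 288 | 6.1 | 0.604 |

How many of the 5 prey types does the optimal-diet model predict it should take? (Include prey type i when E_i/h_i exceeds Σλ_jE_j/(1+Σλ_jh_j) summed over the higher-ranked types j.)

E/h in descending order: mussels 185, crabs 93.2, sea urchins 77.8, clams 47.2, turban snails 16.4 kJ/min. The optimal diet is the largest prefix of this list for which every included type satisfies E_i/h_i > R on the types above it.
Rate on top 1: 119.8. crabs: 93.2 < 119.8 → exclude; stop.
Optimal diet: mussels — 1 of 5 types.

1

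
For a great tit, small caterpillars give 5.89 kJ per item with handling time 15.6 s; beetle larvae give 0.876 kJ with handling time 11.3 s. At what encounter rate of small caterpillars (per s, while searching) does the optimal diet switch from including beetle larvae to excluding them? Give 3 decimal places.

0.017 per s

At the threshold, the rate on small caterpillars alone equals the profitability of beetle larvae: λ·5.89/(1 + λ·15.6) = 0.876/11.3 = 0.07752.
Rearranging, λ(5.89 − 0.07752×15.6) = 0.07752, so λ = 0.07752/4.681 = 0.01656 per s.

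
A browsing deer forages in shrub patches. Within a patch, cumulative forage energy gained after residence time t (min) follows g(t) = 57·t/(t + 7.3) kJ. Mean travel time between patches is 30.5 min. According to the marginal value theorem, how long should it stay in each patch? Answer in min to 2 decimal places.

14.92 min

By the marginal value theorem, leave when the instantaneous gain rate g'(t) equals the habitat-wide average g(t)/(T + t).
g'(t) = 57·7.3/(t + 7.3)². Setting 57·7.3/(t+7.3)² = 57t/[(t+7.3)(30.5+t)] gives 7.3(30.5+t) = t(t+7.3), so t² = 7.3×30.5 = 222.7.
t* = √222.7 = 14.92 min.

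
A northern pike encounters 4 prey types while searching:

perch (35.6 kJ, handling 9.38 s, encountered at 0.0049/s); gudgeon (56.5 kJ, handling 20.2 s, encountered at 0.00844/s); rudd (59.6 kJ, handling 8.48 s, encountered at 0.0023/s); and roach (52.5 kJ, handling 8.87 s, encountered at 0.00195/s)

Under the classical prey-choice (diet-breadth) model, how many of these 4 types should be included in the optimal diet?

4

Rank by E/h (kJ/s): rudd 7.03, roach 5.92, perch 3.8, gudgeon 2.8. Include each in turn until the next type's E/h falls below the running intake rate.
Rate on top 1: 0.1345. roach: 5.92 > 0.1345 → include.
Rate on top 2: 0.231. perch: 3.8 > 0.231 → include.
Rate on top 3: 0.3823. gudgeon: 2.8 > 0.3823 → include.
Optimal diet: rudd, roach, perch, gudgeon — 4 of 4 types.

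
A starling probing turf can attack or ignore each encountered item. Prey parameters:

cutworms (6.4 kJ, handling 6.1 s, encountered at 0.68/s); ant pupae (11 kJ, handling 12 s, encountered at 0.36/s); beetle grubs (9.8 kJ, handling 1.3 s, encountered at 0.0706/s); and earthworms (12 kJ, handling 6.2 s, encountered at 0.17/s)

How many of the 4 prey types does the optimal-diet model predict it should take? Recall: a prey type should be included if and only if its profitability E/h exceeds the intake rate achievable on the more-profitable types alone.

Profitabilities (E/h, kJ/s): beetle grubs 7.54, earthworms 1.94, cutworms 1.05, ant pupae 0.917. Add prey in this order while the next type's profitability exceeds the intake rate on those already taken.
Rate on top 1: 0.6337. earthworms: 1.94 > 0.6337 → include.
Rate on top 2: 1.273. cutworms: 1.05 < 1.273 → exclude; stop.
Optimal diet: beetle grubs, earthworms — 2 of 4 types.

2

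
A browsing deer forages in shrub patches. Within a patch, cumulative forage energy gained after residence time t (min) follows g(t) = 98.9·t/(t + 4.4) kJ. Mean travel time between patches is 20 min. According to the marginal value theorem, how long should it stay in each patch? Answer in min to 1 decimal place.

9.4 min

Optimal t* satisfies g'(t*) = g(t*)/(T + t*).
g'(t) = 98.9·4.4/(t + 4.4)². Setting 98.9·4.4/(t+4.4)² = 98.9t/[(t+4.4)(20+t)] gives 4.4(20+t) = t(t+4.4), so t² = 4.4×20 = 88.
t* = √88 = 9.381 min.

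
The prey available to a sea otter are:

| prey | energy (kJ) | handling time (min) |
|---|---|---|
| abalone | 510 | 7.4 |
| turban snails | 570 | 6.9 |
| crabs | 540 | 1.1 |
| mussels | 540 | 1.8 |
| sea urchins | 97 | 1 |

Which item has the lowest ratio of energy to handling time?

abalone

Profitability E/h (kJ/min): abalone = 510/7.4 = 68.9, turban snails = 570/6.9 = 82.6, crabs = 540/1.1 = 491, mussels = 540/1.8 = 300, sea urchins = 97/1 = 97.
Ranked: crabs > mussels > sea urchins > turban snails > abalone.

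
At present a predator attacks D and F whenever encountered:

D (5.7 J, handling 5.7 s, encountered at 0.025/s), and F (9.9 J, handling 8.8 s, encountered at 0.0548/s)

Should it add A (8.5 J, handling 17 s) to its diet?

Yes

Current rate: (0.025×5.7 + 0.0548×9.9)/(1 + 0.025×5.7 + 0.0548×8.8) = 0.4216 J/s.
A: E/h = 8.5/17 = 0.5 J/s.
0.5 > 0.4216, so adding A raises the average — include it.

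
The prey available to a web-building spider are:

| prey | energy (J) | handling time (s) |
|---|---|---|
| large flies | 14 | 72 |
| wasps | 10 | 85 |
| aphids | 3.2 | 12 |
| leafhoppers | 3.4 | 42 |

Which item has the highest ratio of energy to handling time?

aphids

In descending order of E/h:
aphids: 3.2/12 = 0.267 J/s
large flies: 14/72 = 0.194 J/s
wasps: 10/85 = 0.118 J/s
leafhoppers: 3.4/42 = 0.081 J/s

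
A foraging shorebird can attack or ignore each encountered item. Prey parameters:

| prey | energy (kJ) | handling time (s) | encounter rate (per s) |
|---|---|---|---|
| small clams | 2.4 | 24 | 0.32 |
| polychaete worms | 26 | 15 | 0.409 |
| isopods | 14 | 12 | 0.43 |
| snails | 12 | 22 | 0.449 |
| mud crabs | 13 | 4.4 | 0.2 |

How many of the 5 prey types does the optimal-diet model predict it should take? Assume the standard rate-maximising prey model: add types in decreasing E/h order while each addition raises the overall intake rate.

2

E/h in descending order: mud crabs 2.95, polychaete worms 1.73, isopods 1.17, snails 0.545, small clams 0.1 kJ/s. The optimal diet is the largest prefix of this list for which every included type satisfies E_i/h_i > R on the types above it.
Rate on top 1: 1.383. polychaete worms: 1.73 > 1.383 → include.
Rate on top 2: 1.651. isopods: 1.17 < 1.651 → exclude; stop.
Optimal diet: mud crabs, polychaete worms — 2 of 5 types.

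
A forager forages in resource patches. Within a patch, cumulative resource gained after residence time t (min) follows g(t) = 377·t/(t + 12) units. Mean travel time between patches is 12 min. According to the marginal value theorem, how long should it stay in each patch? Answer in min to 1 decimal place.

Maximise g(t)/(T+t): set derivative to zero → g'(t)(T+t) = g(t).
g'(t) = 377·12/(t + 12)². Setting 377·12/(t+12)² = 377t/[(t+12)(12+t)] gives 12(12+t) = t(t+12), so t² = 12×12 = 144.
t* = √144 = 12 min.

12.0 min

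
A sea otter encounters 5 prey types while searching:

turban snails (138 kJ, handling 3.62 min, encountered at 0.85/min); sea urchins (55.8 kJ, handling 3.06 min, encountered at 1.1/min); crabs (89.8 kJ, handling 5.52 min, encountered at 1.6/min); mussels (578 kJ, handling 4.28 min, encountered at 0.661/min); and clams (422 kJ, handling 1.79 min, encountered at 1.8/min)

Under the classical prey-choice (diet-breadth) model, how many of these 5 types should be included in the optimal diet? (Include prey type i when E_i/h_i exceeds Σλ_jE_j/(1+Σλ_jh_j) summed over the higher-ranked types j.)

1

Profitabilities (E/h, kJ/min): clams 236, mussels 135, turban snails 38.1, sea urchins 18.2, crabs 16.3. Add prey in this order while the next type's profitability exceeds the intake rate on those already taken.
Rate on top 1: 179.9. mussels: 135 < 179.9 → exclude; stop.
Optimal diet: clams — 1 of 5 types.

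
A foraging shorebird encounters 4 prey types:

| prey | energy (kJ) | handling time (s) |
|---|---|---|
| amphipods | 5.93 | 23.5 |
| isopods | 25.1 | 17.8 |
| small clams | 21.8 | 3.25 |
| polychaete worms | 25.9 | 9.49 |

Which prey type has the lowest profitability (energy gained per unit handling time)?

In descending order of E/h:
small clams: 21.8/3.25 = 6.71 kJ/s
polychaete worms: 25.9/9.49 = 2.73 kJ/s
isopods: 25.1/17.8 = 1.41 kJ/s
amphipods: 5.93/23.5 = 0.252 kJ/s

amphipods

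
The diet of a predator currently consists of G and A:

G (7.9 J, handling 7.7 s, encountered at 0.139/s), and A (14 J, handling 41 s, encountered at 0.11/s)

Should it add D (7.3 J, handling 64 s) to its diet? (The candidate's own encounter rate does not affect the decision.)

Intake rate on the current diet: R = (0.139×7.9 + 0.11×14) / (1 + 0.139×7.7 + 0.11×41) = 2.638/6.58 = 0.4009 J/s.
Profitability of D: 7.3/64 = 0.1141 J/s.
0.1141 < 0.4009, so adding D would lower the average — exclude it.

No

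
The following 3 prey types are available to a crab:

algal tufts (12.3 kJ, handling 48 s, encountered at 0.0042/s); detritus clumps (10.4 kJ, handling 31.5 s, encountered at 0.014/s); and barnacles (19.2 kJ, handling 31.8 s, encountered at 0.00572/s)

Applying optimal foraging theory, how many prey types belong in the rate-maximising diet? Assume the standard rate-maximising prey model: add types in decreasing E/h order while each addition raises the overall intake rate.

3

E/h in descending order: barnacles 0.604, detritus clumps 0.33, algal tufts 0.256 kJ/s. The optimal diet is the largest prefix of this list for which every included type satisfies E_i/h_i > R on the types above it.
Rate on top 1: 0.09292. detritus clumps: 0.33 > 0.09292 → include.
Rate on top 2: 0.1574. algal tufts: 0.256 > 0.1574 → include.
Optimal diet: barnacles, detritus clumps, algal tufts — 3 of 3 types.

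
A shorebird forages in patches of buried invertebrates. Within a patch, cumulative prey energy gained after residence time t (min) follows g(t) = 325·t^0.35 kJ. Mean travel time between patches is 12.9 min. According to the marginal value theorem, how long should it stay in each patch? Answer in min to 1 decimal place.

Maximise g(t)/(T+t): set derivative to zero → g'(t)(T+t) = g(t).
g'(t) = 0.35·325·t^-0.65. Setting 0.35·325·t^-0.65 = 325·t^0.35/(12.9+t) gives 0.35(12.9+t) = t, so 0.65·t = 0.35×12.9.
t* = 0.35×12.9/0.65 = 6.946 min.

6.9 min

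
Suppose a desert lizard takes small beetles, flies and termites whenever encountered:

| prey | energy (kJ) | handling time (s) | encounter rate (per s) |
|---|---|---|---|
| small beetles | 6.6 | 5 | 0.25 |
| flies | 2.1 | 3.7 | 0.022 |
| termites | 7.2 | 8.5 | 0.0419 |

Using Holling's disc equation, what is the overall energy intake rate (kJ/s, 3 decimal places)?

R = (0.25×6.6 + 0.022×2.1 + 0.0419×7.2) / (1 + 0.25×5 + 0.022×3.7 + 0.0419×8.5) = 1.998/2.688 = 0.7434 kJ/s.

0.743 kJ/s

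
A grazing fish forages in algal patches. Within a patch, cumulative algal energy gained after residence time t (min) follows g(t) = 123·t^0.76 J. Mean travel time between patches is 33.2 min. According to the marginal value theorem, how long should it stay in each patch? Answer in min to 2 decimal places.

Optimal t* satisfies g'(t*) = g(t*)/(T + t*).
g'(t) = 0.76·123·t^-0.24. Setting 0.76·123·t^-0.24 = 123·t^0.76/(33.2+t) gives 0.76(33.2+t) = t, so 0.24·t = 0.76×33.2.
t* = 0.76×33.2/0.24 = 105.1 min.

105.13 min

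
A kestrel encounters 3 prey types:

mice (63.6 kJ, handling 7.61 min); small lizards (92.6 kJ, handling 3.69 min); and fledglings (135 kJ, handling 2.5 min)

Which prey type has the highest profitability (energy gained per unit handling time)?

Profitability E/h (kJ/min): mice = 63.6/7.61 = 8.36, small lizards = 92.6/3.69 = 25.1, fledglings = 135/2.5 = 54.
Ranked: fledglings > small lizards > mice.

fledglings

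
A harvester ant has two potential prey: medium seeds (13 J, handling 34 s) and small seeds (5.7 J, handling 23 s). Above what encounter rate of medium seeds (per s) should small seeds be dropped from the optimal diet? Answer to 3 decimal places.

At the threshold, the rate on medium seeds alone equals the profitability of small seeds: λ·13/(1 + λ·34) = 5.7/23 = 0.2478.
Rearranging, λ(13 − 0.2478×34) = 0.2478, so λ = 0.2478/4.574 = 0.05418 per s.

0.054 per s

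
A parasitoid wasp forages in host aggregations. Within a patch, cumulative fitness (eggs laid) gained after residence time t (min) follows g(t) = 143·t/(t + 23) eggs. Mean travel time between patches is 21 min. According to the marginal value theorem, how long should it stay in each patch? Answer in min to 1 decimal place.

22.0 min

By the marginal value theorem, leave when the instantaneous gain rate g'(t) equals the habitat-wide average g(t)/(T + t).
g'(t) = 143·23/(t + 23)². Setting 143·23/(t+23)² = 143t/[(t+23)(21+t)] gives 23(21+t) = t(t+23), so t² = 23×21 = 483.
t* = √483 = 21.98 min.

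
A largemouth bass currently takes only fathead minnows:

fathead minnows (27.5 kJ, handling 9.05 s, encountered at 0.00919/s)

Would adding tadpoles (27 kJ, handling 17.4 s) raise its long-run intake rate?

Yes

Intake rate on the current diet: R = (0.00919×27.5) / (1 + 0.00919×9.05) = 0.2527/1.083 = 0.2333 kJ/s.
Profitability of tadpoles: 27/17.4 = 1.552 kJ/s.
Since 1.552 > R, including tadpoles increases the long-run rate.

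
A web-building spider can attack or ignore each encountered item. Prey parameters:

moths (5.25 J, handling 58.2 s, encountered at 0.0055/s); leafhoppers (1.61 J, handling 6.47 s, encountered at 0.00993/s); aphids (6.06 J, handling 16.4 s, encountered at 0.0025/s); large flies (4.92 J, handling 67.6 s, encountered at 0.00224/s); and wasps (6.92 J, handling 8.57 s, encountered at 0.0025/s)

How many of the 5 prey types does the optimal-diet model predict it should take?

Rank by E/h (J/s): wasps 0.807, aphids 0.37, leafhoppers 0.249, moths 0.0902, large flies 0.0728. Include each in turn until the next type's E/h falls below the running intake rate.
Rate on top 1: 0.01694. aphids: 0.37 > 0.01694 → include.
Rate on top 2: 0.03054. leafhoppers: 0.249 > 0.03054 → include.
Rate on top 3: 0.04299. moths: 0.0902 > 0.04299 → include.
Rate on top 4: 0.05344. large flies: 0.0728 > 0.05344 → include.
Optimal diet: wasps, aphids, leafhoppers, moths, large flies — 5 of 5 types.

5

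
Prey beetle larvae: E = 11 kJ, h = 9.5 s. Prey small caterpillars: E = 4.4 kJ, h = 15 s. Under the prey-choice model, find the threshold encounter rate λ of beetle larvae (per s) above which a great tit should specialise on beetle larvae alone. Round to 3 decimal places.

0.036 per s

Drop small caterpillars once their profitability E₂/h₂ falls below the rate achievable on beetle larvae alone: E₂/h₂ = λE₁/(1 + λh₁).
Solve for λ: λE₁h₂ = E₂(1 + λh₁) → λ(E₁h₂ − E₂h₁) = E₂ → λ = E₂/(E₁h₂ − E₂h₁).
λ = 4.4/(11×15 − 4.4×9.5) = 4.4/123.2 = 0.03571 per s.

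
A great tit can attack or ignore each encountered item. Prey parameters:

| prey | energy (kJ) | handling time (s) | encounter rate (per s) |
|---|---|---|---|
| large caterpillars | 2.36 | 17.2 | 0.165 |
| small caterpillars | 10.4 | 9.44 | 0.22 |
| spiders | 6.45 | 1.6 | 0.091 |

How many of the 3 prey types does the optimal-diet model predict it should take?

2

E/h in descending order: spiders 4.03, small caterpillars 1.1, large caterpillars 0.137 kJ/s. The optimal diet is the largest prefix of this list for which every included type satisfies E_i/h_i > R on the types above it.
Rate on top 1: 0.5124. small caterpillars: 1.1 > 0.5124 → include.
Rate on top 2: 0.8922. large caterpillars: 0.137 < 0.8922 → exclude; stop.
Optimal diet: spiders, small caterpillars — 2 of 3 types.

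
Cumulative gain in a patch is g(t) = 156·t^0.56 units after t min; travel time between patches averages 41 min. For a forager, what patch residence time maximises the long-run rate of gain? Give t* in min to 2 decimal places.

By the marginal value theorem, leave when the instantaneous gain rate g'(t) equals the habitat-wide average g(t)/(T + t).
g'(t) = 0.56·156·t^-0.44. Setting 0.56·156·t^-0.44 = 156·t^0.56/(41+t) gives 0.56(41+t) = t, so 0.44·t = 0.56×41.
t* = 0.56×41/0.44 = 52.18 min.

52.18 min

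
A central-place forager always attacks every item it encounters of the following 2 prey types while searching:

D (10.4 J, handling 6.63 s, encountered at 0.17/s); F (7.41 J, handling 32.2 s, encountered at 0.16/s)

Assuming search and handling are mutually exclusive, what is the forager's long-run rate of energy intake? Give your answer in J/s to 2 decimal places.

0.41 J/s

Energy encountered per unit search time: 0.17×10.4 + 0.16×7.41 = 2.954 J/s.
Handling time per unit search time: 0.17×6.63 + 0.16×32.2 = 6.279.
Rate = 2.954/(1 + 6.279) = 0.4058 J/s.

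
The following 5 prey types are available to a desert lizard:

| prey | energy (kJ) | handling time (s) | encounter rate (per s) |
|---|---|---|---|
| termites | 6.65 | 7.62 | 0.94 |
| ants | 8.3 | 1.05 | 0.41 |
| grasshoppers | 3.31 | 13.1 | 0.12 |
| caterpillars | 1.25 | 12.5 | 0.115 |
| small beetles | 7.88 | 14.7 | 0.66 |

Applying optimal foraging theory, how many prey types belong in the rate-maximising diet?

Profitabilities (E/h, kJ/s): ants 7.9, termites 0.873, small beetles 0.536, grasshoppers 0.253, caterpillars 0.1. Add prey in this order while the next type's profitability exceeds the intake rate on those already taken.
Rate on top 1: 2.379. termites: 0.873 < 2.379 → exclude; stop.
Optimal diet: ants — 1 of 5 types.

1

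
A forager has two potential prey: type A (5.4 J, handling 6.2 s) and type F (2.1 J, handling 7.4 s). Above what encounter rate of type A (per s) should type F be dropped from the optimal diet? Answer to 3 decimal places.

0.078 per s

Drop type F once their profitability E₂/h₂ falls below the rate achievable on type A alone: E₂/h₂ = λE₁/(1 + λh₁).
Solve for λ: λE₁h₂ = E₂(1 + λh₁) → λ(E₁h₂ − E₂h₁) = E₂ → λ = E₂/(E₁h₂ − E₂h₁).
λ = 2.1/(5.4×7.4 − 2.1×6.2) = 2.1/26.94 = 0.07795 per s.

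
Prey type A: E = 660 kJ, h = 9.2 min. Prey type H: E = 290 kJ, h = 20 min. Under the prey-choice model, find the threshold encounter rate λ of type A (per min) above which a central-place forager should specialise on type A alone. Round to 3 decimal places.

At the threshold, the rate on type A alone equals the profitability of type H: λ·660/(1 + λ·9.2) = 290/20 = 14.5.
Rearranging, λ(660 − 14.5×9.2) = 14.5, so λ = 14.5/526.6 = 0.02754 per min.

0.028 per min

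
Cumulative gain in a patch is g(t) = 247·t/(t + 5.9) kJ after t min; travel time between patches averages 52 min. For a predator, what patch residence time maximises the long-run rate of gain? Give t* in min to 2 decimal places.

Maximise g(t)/(T+t): set derivative to zero → g'(t)(T+t) = g(t).
g'(t) = 247·5.9/(t + 5.9)². Setting 247·5.9/(t+5.9)² = 247t/[(t+5.9)(52+t)] gives 5.9(52+t) = t(t+5.9), so t² = 5.9×52 = 306.8.
t* = √306.8 = 17.52 min.

17.52 min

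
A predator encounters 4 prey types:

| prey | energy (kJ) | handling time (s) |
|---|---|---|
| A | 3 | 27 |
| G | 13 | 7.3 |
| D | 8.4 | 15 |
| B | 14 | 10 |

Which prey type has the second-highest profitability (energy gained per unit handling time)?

B

In descending order of E/h:
G: 13/7.3 = 1.78 kJ/s
B: 14/10 = 1.4 kJ/s
D: 8.4/15 = 0.56 kJ/s
A: 3/27 = 0.111 kJ/s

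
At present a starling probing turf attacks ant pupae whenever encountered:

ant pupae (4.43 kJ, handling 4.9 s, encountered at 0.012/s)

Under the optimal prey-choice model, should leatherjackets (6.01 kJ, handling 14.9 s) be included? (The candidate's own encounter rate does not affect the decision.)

Yes

Intake rate on the current diet: R = (0.012×4.43) / (1 + 0.012×4.9) = 0.05316/1.059 = 0.05021 kJ/s.
Profitability of leatherjackets: 6.01/14.9 = 0.4034 kJ/s.
Since 0.4034 > R, including leatherjackets increases the long-run rate.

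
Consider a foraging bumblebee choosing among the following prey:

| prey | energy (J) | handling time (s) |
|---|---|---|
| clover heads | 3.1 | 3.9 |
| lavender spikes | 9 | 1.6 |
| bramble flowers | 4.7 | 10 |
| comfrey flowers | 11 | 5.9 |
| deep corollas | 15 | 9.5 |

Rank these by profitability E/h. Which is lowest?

In descending order of E/h:
lavender spikes: 9/1.6 = 5.62 J/s
comfrey flowers: 11/5.9 = 1.86 J/s
deep corollas: 15/9.5 = 1.58 J/s
clover heads: 3.1/3.9 = 0.795 J/s
bramble flowers: 4.7/10 = 0.47 J/s

bramble flowers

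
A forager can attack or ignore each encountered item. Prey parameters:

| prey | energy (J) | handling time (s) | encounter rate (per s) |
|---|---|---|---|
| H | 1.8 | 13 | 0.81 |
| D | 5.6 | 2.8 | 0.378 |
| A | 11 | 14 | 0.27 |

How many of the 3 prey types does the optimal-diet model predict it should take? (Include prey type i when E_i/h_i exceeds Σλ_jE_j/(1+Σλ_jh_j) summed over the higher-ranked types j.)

Rank by E/h (J/s): D 2, A 0.786, H 0.138. Include each in turn until the next type's E/h falls below the running intake rate.
Rate on top 1: 1.028. A: 0.786 < 1.028 → exclude; stop.
Optimal diet: D — 1 of 3 types.

1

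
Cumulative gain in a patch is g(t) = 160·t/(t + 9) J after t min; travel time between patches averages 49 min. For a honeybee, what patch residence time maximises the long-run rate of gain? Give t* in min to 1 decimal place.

21.0 min

Maximise g(t)/(T+t): set derivative to zero → g'(t)(T+t) = g(t).
g'(t) = 160·9/(t + 9)². Setting 160·9/(t+9)² = 160t/[(t+9)(49+t)] gives 9(49+t) = t(t+9), so t² = 9×49 = 441.
t* = √441 = 21 min.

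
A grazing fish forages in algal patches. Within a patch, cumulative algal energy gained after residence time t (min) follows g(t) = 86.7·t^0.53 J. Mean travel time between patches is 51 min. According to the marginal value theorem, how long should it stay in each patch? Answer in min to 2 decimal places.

57.51 min

Optimal t* satisfies g'(t*) = g(t*)/(T + t*).
g'(t) = 0.53·86.7·t^-0.47. Setting 0.53·86.7·t^-0.47 = 86.7·t^0.53/(51+t) gives 0.53(51+t) = t, so 0.47·t = 0.53×51.
t* = 0.53×51/0.47 = 57.51 min.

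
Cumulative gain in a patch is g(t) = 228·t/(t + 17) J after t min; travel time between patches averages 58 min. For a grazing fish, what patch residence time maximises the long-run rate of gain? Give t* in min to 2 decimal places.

Maximise g(t)/(T+t): set derivative to zero → g'(t)(T+t) = g(t).
g'(t) = 228·17/(t + 17)². Setting 228·17/(t+17)² = 228t/[(t+17)(58+t)] gives 17(58+t) = t(t+17), so t² = 17×58 = 986.
t* = √986 = 31.4 min.

31.40 min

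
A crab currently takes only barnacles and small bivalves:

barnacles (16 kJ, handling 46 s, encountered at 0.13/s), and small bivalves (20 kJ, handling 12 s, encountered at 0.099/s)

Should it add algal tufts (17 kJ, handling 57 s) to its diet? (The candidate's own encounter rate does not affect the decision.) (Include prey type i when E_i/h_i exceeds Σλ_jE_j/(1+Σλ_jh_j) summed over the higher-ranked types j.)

On barnacles and small bivalves alone, R = ΣλE/(1+Σλh) = 4.06/8.168 = 0.4971 kJ/s.
Profitability of algal tufts: 17/57 = 0.2982 kJ/s.
Since 0.2982 < R, time spent handling algal tufts is better spent searching.

No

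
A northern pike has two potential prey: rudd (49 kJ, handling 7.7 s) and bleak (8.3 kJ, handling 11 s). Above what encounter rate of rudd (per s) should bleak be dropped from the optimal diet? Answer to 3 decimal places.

0.017 per s

At the threshold, the rate on rudd alone equals the profitability of bleak: λ·49/(1 + λ·7.7) = 8.3/11 = 0.7545.
Rearranging, λ(49 − 0.7545×7.7) = 0.7545, so λ = 0.7545/43.19 = 0.01747 per s.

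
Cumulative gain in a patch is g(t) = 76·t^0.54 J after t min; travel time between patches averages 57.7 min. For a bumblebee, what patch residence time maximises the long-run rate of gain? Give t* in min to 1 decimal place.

67.7 min

By the marginal value theorem, leave when the instantaneous gain rate g'(t) equals the habitat-wide average g(t)/(T + t).
g'(t) = 0.54·76·t^-0.46. Setting 0.54·76·t^-0.46 = 76·t^0.54/(57.7+t) gives 0.54(57.7+t) = t, so 0.46·t = 0.54×57.7.
t* = 0.54×57.7/0.46 = 67.73 min.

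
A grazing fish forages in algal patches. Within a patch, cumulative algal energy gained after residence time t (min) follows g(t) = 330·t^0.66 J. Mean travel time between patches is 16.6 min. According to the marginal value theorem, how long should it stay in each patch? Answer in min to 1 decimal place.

32.2 min

Optimal t* satisfies g'(t*) = g(t*)/(T + t*).
g'(t) = 0.66·330·t^-0.34. Setting 0.66·330·t^-0.34 = 330·t^0.66/(16.6+t) gives 0.66(16.6+t) = t, so 0.34·t = 0.66×16.6.
t* = 0.66×16.6/0.34 = 32.22 min.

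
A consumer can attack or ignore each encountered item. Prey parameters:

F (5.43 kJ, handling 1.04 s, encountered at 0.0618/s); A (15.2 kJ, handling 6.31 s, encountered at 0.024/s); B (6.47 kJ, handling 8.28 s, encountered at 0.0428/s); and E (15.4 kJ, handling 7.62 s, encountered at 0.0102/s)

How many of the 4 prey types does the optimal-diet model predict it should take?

4

Profitabilities (E/h, kJ/s): F 5.22, A 2.41, E 2.02, B 0.781. Add prey in this order while the next type's profitability exceeds the intake rate on those already taken.
Rate on top 1: 0.3153. A: 2.41 > 0.3153 → include.
Rate on top 2: 0.5761. E: 2.02 > 0.5761 → include.
Rate on top 3: 0.6629. B: 0.781 > 0.6629 → include.
Optimal diet: F, A, E, B — 4 of 4 types.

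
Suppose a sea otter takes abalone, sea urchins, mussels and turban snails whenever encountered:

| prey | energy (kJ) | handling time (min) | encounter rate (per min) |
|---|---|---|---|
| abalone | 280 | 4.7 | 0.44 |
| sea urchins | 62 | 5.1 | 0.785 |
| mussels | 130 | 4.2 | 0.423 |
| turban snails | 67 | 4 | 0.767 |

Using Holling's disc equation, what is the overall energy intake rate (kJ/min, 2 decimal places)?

R = Σλ_iE_i / (1 + Σλ_ih_i)
Numerator: 0.44×280 + 0.785×62 + 0.423×130 + 0.767×67 = 278.2
Denominator: 1 + 0.44×4.7 + 0.785×5.1 + 0.423×4.2 + 0.767×4 = 11.92
R = 278.2/11.92 = 23.35 kJ/min

23.35 kJ/min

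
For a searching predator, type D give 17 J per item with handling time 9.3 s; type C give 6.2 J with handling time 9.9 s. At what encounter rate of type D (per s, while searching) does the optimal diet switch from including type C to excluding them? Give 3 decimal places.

0.056 per s

At the threshold, the rate on type D alone equals the profitability of type C: λ·17/(1 + λ·9.3) = 6.2/9.9 = 0.6263.
Rearranging, λ(17 − 0.6263×9.3) = 0.6263, so λ = 0.6263/11.18 = 0.05604 per s.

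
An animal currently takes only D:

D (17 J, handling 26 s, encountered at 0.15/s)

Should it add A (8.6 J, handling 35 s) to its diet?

No

Current rate: (0.15×17)/(1 + 0.15×26) = 0.5204 J/s.
A: E/h = 8.6/35 = 0.2457 J/s.
Since 0.2457 < R, time spent handling A is better spent searching.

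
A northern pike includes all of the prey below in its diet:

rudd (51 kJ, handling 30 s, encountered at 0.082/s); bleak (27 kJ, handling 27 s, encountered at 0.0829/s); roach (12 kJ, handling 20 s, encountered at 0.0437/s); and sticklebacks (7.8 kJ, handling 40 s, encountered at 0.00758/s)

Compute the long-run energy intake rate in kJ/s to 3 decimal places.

R = Σλ_iE_i / (1 + Σλ_ih_i)
Numerator: 0.082×51 + 0.0829×27 + 0.0437×12 + 0.00758×7.8 = 7.004
Denominator: 1 + 0.082×30 + 0.0829×27 + 0.0437×20 + 0.00758×40 = 6.876
R = 7.004/6.876 = 1.019 kJ/s

1.019 kJ/s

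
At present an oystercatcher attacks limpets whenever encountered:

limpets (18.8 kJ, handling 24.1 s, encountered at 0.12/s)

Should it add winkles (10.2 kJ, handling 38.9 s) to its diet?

Current rate: (0.12×18.8)/(1 + 0.12×24.1) = 0.5797 kJ/s.
Profitability of winkles: 10.2/38.9 = 0.2622 kJ/s.
Since 0.2622 < R, time spent handling winkles is better spent searching.

No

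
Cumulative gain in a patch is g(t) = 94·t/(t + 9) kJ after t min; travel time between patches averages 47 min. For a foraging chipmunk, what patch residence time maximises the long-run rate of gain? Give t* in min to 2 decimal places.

Optimal t* satisfies g'(t*) = g(t*)/(T + t*).
g'(t) = 94·9/(t + 9)². Setting 94·9/(t+9)² = 94t/[(t+9)(47+t)] gives 9(47+t) = t(t+9), so t² = 9×47 = 423.
t* = √423 = 20.57 min.

20.57 min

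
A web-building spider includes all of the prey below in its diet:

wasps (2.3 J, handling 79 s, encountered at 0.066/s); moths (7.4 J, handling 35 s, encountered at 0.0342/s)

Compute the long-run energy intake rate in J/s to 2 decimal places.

0.05 J/s

Energy encountered per unit search time: 0.066×2.3 + 0.0342×7.4 = 0.4049 J/s.
Handling time per unit search time: 0.066×79 + 0.0342×35 = 6.411.
Rate = 0.4049/(1 + 6.411) = 0.05463 J/s.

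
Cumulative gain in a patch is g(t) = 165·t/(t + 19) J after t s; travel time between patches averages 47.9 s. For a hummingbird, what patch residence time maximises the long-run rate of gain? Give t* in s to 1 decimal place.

30.2 s

By the marginal value theorem, leave when the instantaneous gain rate g'(t) equals the habitat-wide average g(t)/(T + t).
g'(t) = 165·19/(t + 19)². Setting 165·19/(t+19)² = 165t/[(t+19)(47.9+t)] gives 19(47.9+t) = t(t+19), so t² = 19×47.9 = 910.1.
t* = √910.1 = 30.17 s.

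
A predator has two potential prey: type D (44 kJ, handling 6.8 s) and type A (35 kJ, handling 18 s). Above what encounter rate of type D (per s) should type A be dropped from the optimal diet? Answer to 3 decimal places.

Drop type A once their profitability E₂/h₂ falls below the rate achievable on type D alone: E₂/h₂ = λE₁/(1 + λh₁).
Solve for λ: λE₁h₂ = E₂(1 + λh₁) → λ(E₁h₂ − E₂h₁) = E₂ → λ = E₂/(E₁h₂ − E₂h₁).
λ = 35/(44×18 − 35×6.8) = 35/554 = 0.06318 per s.

0.063 per s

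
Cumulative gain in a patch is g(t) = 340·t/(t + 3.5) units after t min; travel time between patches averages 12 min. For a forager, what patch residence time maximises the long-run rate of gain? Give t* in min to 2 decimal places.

6.48 min

By the marginal value theorem, leave when the instantaneous gain rate g'(t) equals the habitat-wide average g(t)/(T + t).
g'(t) = 340·3.5/(t + 3.5)². Setting 340·3.5/(t+3.5)² = 340t/[(t+3.5)(12+t)] gives 3.5(12+t) = t(t+3.5), so t² = 3.5×12 = 42.
t* = √42 = 6.481 min.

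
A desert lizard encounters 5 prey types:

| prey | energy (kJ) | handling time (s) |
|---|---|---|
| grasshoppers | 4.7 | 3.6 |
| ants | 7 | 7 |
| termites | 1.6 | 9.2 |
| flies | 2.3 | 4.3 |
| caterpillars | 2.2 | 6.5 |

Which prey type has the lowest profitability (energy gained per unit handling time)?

Profitability E/h (kJ/s): grasshoppers = 4.7/3.6 = 1.31, ants = 7/7 = 1, termites = 1.6/9.2 = 0.174, flies = 2.3/4.3 = 0.535, caterpillars = 2.2/6.5 = 0.338.
Ranked: grasshoppers > ants > flies > caterpillars > termites.

termites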